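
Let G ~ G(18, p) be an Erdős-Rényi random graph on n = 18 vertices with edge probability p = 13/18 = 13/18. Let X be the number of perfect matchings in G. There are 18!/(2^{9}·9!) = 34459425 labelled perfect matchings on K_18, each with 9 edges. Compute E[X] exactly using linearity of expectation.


K_18 has 18!/(2^{9}·9!) = 34459425 labelled perfect matchings.
For each such perfect matching H, let X_H = 1 if all 9 edges of H are present in G. Then P[X_H = 1] = p^{9} = (13/18)^{9} = 10604499373/198359290368.
By linearity of expectation: E[X] = Σ_H E[X_H] = 34459425 · p^{9} = 34459425 · 10604499373/198359290368 = 4511419145758525/2448880128.
Numerically: E[X] ≈ 1.842e+06.

E[X] = 34459425 · (13/18)^{9} = 4511419145758525/2448880128 ≈ 1.842e+06.


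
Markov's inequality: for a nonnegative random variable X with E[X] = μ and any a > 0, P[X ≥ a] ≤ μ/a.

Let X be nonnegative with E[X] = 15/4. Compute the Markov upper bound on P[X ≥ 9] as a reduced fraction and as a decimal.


μ = E[X] = 15/4, a = 9.
Markov: P[X ≥ 9] ≤ μ/a = (15/4)/9 = 5/12.
Numerically: ≈ 0.41667.
(Since a = 9 > μ = 3.75000, the bound 5/12 is < 1 and informative.)

P[X ≥ 9] ≤ 5/12 ≈ 0.41667.


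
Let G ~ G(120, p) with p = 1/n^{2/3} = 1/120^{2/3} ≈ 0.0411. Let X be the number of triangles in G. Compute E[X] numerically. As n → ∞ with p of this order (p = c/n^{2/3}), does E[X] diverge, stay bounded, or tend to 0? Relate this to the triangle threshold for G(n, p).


Number of potential triangles: C(120, 3) = 280840.
Each occurs with probability p³ ≈ (0.0411)³ ≈ 6.944444e-05.
By linearity: E[X] = C(120, 3)·p³ ≈ 280840 · 6.944444e-05 ≈ 19.5028.
Since α = 2/3 < 1, p = c/n^{2/3} ≫ 1/n is above the triangle threshold p ~ 1/n. Asymptotically E[X] ~ (c³/6)·n^{3(1−α)} = (1³/6)·n^{1} → ∞; triangles are abundant w.h.p.

E[X] ≈ 19.5028; in regime p = Θ(1/n^{2/3}) E[X] diverges (above the triangle threshold p ~ 1/n).


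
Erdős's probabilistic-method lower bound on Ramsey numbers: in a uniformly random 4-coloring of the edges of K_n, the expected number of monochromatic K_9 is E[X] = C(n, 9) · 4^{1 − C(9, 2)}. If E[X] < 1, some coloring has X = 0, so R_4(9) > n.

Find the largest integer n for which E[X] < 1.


We need C(n, 9) · 4^{1 − 36} < 1, i.e. C(n, 9) < 4^{36 − 1} = 1180591620717411303424.
Check values of n near the boundary:
  n = 909: C(909, 9) = 1122169012923711463931; 1122169012923711463931 < 1180591620717411303424? YES
  n = 910: C(910, 9) = 1133378248346922788210; 1133378248346922788210 < 1180591620717411303424? YES
  n = 911: C(911, 9) = 1144686900492291197405; 1144686900492291197405 < 1180591620717411303424? YES
  n = 912: C(912, 9) = 1156095740032081475120; 1156095740032081475120 < 1180591620717411303424? YES
  n = 913: C(913, 9) = 1167605542753639808390; 1167605542753639808390 < 1180591620717411303424? YES
  n = 914: C(914, 9) = 1179217089587653905932; 1179217089587653905932 < 1180591620717411303424? YES
  n = 915: C(915, 9) = 1190931166636537885130; 1190931166636537885130 < 1180591620717411303424? NO
The largest n with C(n, 9) < 1180591620717411303424 is n = 914 (where E[X] = 294804272396913476483/295147905179352825856 ≈ 0.998836). Hence R_4(9) > 914, i.e. R_4(9) ≥ 915.

Largest n = 914; hence R_4(9) > 914.


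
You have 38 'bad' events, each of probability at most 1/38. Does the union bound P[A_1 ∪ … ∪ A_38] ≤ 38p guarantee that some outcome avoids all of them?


Union bound: P[∪_{i=1}^{38} A_i] ≤ Σ_i P[A_i] ≤ 38·p = 38·(1/38) = 1.
Numerically: 1 ≈ 1.0000000.
Is 1 < 1? NO.
Since the bound 1 is ≥ 1, the union bound is uninformative here; it does NOT by itself certify existence.

38·p = 1 ≈ 1.0000000; existence NOT certified by the union bound.


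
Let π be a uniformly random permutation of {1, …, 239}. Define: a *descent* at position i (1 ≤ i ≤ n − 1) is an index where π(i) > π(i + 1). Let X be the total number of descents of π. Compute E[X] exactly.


Write X = Σ X_I over i = 1, …, 238, with X_I the indicator of one descent.
There are 238 indicators.
For each fixed i, the pair (π(i), π(i+1)) is a uniformly random ordered pair of distinct values from {1, …, 239}; by symmetry P[π(i) > π(i+1)] = 1/2.
By linearity: E[X] = 238 · (1/2) = (239 − 1) · (1/2) = 119 ≈ 119.000000.

E[X] = 119 = 119.000000.


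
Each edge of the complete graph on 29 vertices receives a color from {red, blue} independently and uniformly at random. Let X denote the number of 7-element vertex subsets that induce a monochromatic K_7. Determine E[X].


Let X = Σ_S X_S over the C(29, 7) = 1560780 subsets S of size 7, where X_S = 1 if the K_7 on S is monochromatic.
For a fixed S, the K_7 on S has C(7, 2) = 21 edges. P[all 21 edges red] = (1/2)^21, and likewise for blue, so P[monochromatic] = 2·(1/2)^21 = 2^{1 − 21} = 1/1048576.
Summing: E[X] = C(29, 7) · 2^{1 − 21} = 1560780 · 1/1048576 = 390195/262144.
Numerically: E[X] ≈ 1.4885.

E[X] = C(29,7)·2^(1−C(7,2)) = 390195/262144 ≈ 1.4885.


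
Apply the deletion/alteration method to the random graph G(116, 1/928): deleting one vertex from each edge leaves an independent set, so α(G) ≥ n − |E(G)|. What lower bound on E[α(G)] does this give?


E[|E(G)|] = C(116, 2)·p = 6670 · (1/928) = 115/16.
E[α(G)] ≥ n − E[|E(G)|] = 116 − 115/16 = 1741/16.
Numerically: ≈ 108.812.
(This is only a lower bound; the true E[α(G)] may be larger.)

E[α(G)] ≥ 1741/16 ≈ 108.812.


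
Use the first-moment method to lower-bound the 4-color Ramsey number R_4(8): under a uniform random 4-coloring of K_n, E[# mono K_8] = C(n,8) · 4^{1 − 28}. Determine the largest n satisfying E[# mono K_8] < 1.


We need C(n, 8) · 4^{1 − 28} < 1, i.e. C(n, 8) < 4^{28 − 1} = 18014398509481984.
Check values of n near the boundary:
  n = 407: C(407, 8) = 17424959239309050; 17424959239309050 < 18014398509481984? YES
  n = 408: C(408, 8) = 17773458424095231; 17773458424095231 < 18014398509481984? YES
  n = 409: C(409, 8) = 18128041135797879; 18128041135797879 < 18014398509481984? NO
  n = 410: C(410, 8) = 18488798173326195; 18488798173326195 < 18014398509481984? NO
  n = 411: C(411, 8) = 18855821462126715; 18855821462126715 < 18014398509481984? NO
The largest n with C(n, 8) < 18014398509481984 is n = 408 (where E[X] = 17773458424095231/18014398509481984 ≈ 0.986625). Hence R_4(8) > 408, i.e. R_4(8) ≥ 409.

Largest n = 408; hence R_4(8) > 408.


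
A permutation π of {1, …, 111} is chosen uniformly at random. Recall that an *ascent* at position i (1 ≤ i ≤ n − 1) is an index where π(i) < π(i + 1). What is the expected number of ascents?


Write X = Σ X_I over i = 1, …, 110, with X_I the indicator of one ascent.
There are 110 indicators.
For each fixed i, the pair (π(i), π(i+1)) is a uniformly random ordered pair of distinct values from {1, …, 111}; by symmetry P[π(i) < π(i+1)] = 1/2.
By linearity: E[X] = 110 · (1/2) = (111 − 1) · (1/2) = 55 ≈ 55.00000.

E[X] = 55 = 55.00000.


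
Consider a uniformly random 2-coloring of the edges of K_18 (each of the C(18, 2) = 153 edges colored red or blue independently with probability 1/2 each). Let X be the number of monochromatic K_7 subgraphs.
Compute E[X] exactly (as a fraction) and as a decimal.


Let X = Σ_S X_S over the C(18, 7) = 31824 subsets S of size 7, where X_S = 1 if the K_7 on S is monochromatic.
For a fixed S, the K_7 on S has C(7, 2) = 21 edges. P[all 21 edges red] = (1/2)^21, and likewise for blue, so P[monochromatic] = 2·(1/2)^21 = 2^{1 − 21} = 1/1048576.
By linearity: E[X] = C(18, 7) · 2^{1 − 21} = 31824 · 1/1048576 = 1989/65536.
Numerically: E[X] ≈ 0.03035.

E[X] = C(18,7)·2^(1−C(7,2)) = 1989/65536 ≈ 0.03035.


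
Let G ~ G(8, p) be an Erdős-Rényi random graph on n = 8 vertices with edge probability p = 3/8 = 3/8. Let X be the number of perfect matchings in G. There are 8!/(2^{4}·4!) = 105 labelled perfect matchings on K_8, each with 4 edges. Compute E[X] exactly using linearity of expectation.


K_8 has 8!/(2^{4}·4!) = 105 labelled perfect matchings.
For each such perfect matching H, let X_H = 1 if all 4 edges of H are present in G. Then P[X_H = 1] = p^{4} = (3/8)^{4} = 81/4096.
By linearity: E[X] = Σ_H E[X_H] = 105 · p^{4} = 105 · 81/4096 = 8505/4096.
Numerically: E[X] ≈ 2.076.

E[X] = 105 · (3/8)^{4} = 8505/4096 ≈ 2.076.


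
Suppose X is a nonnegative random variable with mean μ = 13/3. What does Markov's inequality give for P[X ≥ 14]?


μ = E[X] = 13/3, a = 14.
Markov: P[X ≥ 14] ≤ μ/a = (13/3)/14 = 13/42.
Numerically: ≈ 0.309524.
(Since a = 14 > μ = 4.333333, the bound 13/42 is < 1 and informative.)

P[X ≥ 14] ≤ 13/42 ≈ 0.309524.


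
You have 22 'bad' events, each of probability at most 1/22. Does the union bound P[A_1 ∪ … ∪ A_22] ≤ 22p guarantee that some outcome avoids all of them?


Union bound: P[∪_{i=1}^{22} A_i] ≤ Σ_i P[A_i] ≤ 22·p = 22·(1/22) = 1.
Numerically: 1 ≈ 1.0000.
Is 1 < 1? NO.
Since the bound 1 is ≥ 1, the union bound is uninformative here; it does NOT by itself certify existence.

22·p = 1 ≈ 1.0000; existence NOT certified by the union bound.


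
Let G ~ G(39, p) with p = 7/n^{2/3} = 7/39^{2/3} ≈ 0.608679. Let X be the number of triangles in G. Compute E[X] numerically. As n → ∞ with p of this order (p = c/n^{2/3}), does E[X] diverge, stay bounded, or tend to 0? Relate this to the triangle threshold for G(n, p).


Number of potential triangles: C(39, 3) = 9139.
Each occurs with probability p³ ≈ (0.608679)³ ≈ 2.25509533e-01.
By linearity: E[X] = C(39, 3)·p³ ≈ 9139 · 2.25509533e-01 ≈ 2060.931624.
Since α = 2/3 < 1, p = c/n^{2/3} ≫ 1/n is above the triangle threshold p ~ 1/n. Asymptotically E[X] ~ (c³/6)·n^{3(1−α)} = (7³/6)·n^{1} → ∞; triangles are abundant w.h.p.

E[X] ≈ 2060.931624; in regime p = Θ(1/n^{2/3}) E[X] diverges (above the triangle threshold p ~ 1/n).


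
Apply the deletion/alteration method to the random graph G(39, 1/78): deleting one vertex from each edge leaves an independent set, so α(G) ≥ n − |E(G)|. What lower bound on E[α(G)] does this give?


E[|E(G)|] = C(39, 2)·p = 741 · (1/78) = 19/2.
E[α(G)] ≥ n − E[|E(G)|] = 39 − 19/2 = 59/2.
Numerically: ≈ 29.500000.
(This is only a lower bound; the true E[α(G)] may be larger.)

E[α(G)] ≥ 59/2 ≈ 29.500000.


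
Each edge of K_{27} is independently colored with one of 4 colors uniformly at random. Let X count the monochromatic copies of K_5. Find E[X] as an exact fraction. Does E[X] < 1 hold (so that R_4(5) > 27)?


E[X] = C(27, 5) · 4^{1 − 10} = 80730 · 4^{−9} = 80730/262144.
As a reduced fraction: E[X] = 40365/131072 ≈ 0.307961.
Is E[X] < 1? YES.
Since E[X] < 1, there exists a 4-coloring of K_{27} with no monochromatic K_5; hence R_4(5) > 27.

E[X] = 40365/131072 ≈ 0.307961; E[X] < 1, so R_4(5) > 27.


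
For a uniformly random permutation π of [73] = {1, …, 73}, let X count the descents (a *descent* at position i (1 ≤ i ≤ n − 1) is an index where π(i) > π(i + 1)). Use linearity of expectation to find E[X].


Write X = Σ X_I over i = 1, …, 72, with X_I the indicator of one descent.
There are 72 indicators.
For each fixed i, the pair (π(i), π(i+1)) is a uniformly random ordered pair of distinct values from {1, …, 73}; by symmetry P[π(i) > π(i+1)] = 1/2.
By linearity: E[X] = 72 · (1/2) = (73 − 1) · (1/2) = 36 ≈ 36.000000.

E[X] = 36 = 36.000000.


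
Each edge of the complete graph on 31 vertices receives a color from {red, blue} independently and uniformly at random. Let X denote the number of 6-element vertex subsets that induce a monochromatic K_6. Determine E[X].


Let X = Σ_S X_S over the C(31, 6) = 736281 subsets S of size 6, where X_S = 1 if the K_6 on S is monochromatic.
For a fixed S, the K_6 on S has C(6, 2) = 15 edges. P[all 15 edges red] = (1/2)^15, and likewise for blue, so P[monochromatic] = 2·(1/2)^15 = 2^{1 − 15} = 1/16384.
By linearity of expectation: E[X] = C(31, 6) · 2^{1 − 15} = 736281 · 1/16384 = 736281/16384.
Numerically: E[X] ≈ 44.9390.

E[X] = C(31,6)·2^(1−C(6,2)) = 736281/16384 ≈ 44.9390.


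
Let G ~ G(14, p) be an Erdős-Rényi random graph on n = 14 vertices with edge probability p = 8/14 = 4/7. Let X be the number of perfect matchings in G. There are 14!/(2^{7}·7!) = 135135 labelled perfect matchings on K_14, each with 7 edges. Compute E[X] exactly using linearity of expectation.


K_14 has 14!/(2^{7}·7!) = 135135 labelled perfect matchings.
For each such perfect matching H, let X_H = 1 if all 7 edges of H are present in G. Then P[X_H = 1] = p^{7} = (4/7)^{7} = 16384/823543.
Summing the indicators: E[X] = Σ_H E[X_H] = 135135 · p^{7} = 135135 · 16384/823543 = 316293120/117649.
Numerically: E[X] ≈ 2.69e+03.

E[X] = 135135 · (4/7)^{7} = 316293120/117649 ≈ 2.69e+03.


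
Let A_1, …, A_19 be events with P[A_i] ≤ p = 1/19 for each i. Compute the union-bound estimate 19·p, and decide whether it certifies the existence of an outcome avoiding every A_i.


Union bound: P[∪_{i=1}^{19} A_i] ≤ Σ_i P[A_i] ≤ 19·p = 19·(1/19) = 1.
Numerically: 1 ≈ 1.000.
Is 1 < 1? NO.
Since the bound 1 is ≥ 1, the union bound is uninformative here; it does NOT by itself certify existence.

19·p = 1 ≈ 1.000; existence NOT certified by the union bound.


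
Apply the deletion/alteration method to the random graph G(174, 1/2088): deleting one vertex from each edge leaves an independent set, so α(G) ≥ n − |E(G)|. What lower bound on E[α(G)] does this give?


E[|E(G)|] = C(174, 2)·p = 15051 · (1/2088) = 173/24.
E[α(G)] ≥ n − E[|E(G)|] = 174 − 173/24 = 4003/24.
Numerically: ≈ 166.792.
(This is only a lower bound; the true E[α(G)] may be larger.)

E[α(G)] ≥ 4003/24 ≈ 166.792.


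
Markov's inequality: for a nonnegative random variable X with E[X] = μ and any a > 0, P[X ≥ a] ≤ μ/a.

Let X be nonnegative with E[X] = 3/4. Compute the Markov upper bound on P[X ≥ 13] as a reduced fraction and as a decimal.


μ = E[X] = 3/4, a = 13.
Markov: P[X ≥ 13] ≤ μ/a = (3/4)/13 = 3/52.
Numerically: ≈ 0.05769.
(Since a = 13 > μ = 0.75000, the bound 3/52 is < 1 and informative.)

P[X ≥ 13] ≤ 3/52 ≈ 0.05769.


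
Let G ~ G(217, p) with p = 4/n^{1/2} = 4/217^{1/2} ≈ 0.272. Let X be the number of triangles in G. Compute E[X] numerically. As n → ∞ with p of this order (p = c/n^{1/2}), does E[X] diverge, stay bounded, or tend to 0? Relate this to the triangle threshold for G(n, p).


Number of potential triangles: C(217, 3) = 1679580.
Each occurs with probability p³ ≈ (0.272)³ ≈ 2.00212e-02.
By linearity: E[X] = C(217, 3)·p³ ≈ 1679580 · 2.00212e-02 ≈ 33627.228.
Since α = 1/2 < 1, p = c/n^{1/2} ≫ 1/n is above the triangle threshold p ~ 1/n. Asymptotically E[X] ~ (c³/6)·n^{3(1−α)} = (4³/6)·n^{1.5} → ∞; triangles are abundant w.h.p.

E[X] ≈ 33627.228; in regime p = Θ(1/n^{1/2}) E[X] diverges (above the triangle threshold p ~ 1/n).


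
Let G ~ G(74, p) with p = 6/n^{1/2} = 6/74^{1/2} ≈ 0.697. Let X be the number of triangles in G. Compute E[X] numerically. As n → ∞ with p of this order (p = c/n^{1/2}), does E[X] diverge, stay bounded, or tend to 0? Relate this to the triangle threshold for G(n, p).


Number of potential triangles: C(74, 3) = 64824.
Each occurs with probability p³ ≈ (0.697)³ ≈ 3.39317e-01.
By linearity: E[X] = C(74, 3)·p³ ≈ 64824 · 3.39317e-01 ≈ 21995.913.
Since α = 1/2 < 1, p = c/n^{1/2} ≫ 1/n is above the triangle threshold p ~ 1/n. Asymptotically E[X] ~ (c³/6)·n^{3(1−α)} = (6³/6)·n^{1.5} → ∞; triangles are abundant w.h.p.

E[X] ≈ 21995.913; in regime p = Θ(1/n^{1/2}) E[X] diverges (above the triangle threshold p ~ 1/n).


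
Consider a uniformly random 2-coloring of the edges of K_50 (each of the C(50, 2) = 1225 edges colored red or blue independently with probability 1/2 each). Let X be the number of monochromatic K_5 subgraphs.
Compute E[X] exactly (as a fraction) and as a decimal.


Let X = Σ_S X_S over the C(50, 5) = 2118760 subsets S of size 5, where X_S = 1 if the K_5 on S is monochromatic.
For a fixed S, the K_5 on S has C(5, 2) = 10 edges. P[all 10 edges red] = (1/2)^10, and likewise for blue, so P[monochromatic] = 2·(1/2)^10 = 2^{1 − 10} = 1/512.
Summing: E[X] = C(50, 5) · 2^{1 − 10} = 2118760 · 1/512 = 264845/64.
Numerically: E[X] ≈ 4138.203.

E[X] = C(50,5)·2^(1−C(5,2)) = 264845/64 ≈ 4138.203.


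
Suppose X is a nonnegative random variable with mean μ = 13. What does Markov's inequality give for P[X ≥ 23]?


μ = E[X] = 13, a = 23.
Markov: P[X ≥ 23] ≤ μ/a = (13)/23 = 13/23.
Numerically: ≈ 0.5652.
(Since a = 23 > μ = 13.0000, the bound 13/23 is < 1 and informative.)

P[X ≥ 23] ≤ 13/23 ≈ 0.5652.


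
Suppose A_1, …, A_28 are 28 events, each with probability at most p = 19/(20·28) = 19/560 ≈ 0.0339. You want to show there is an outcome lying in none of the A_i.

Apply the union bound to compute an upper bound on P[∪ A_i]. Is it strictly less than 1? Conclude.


Union bound: P[∪_{i=1}^{28} A_i] ≤ Σ_i P[A_i] ≤ 28·p = 28·(19/560) = 19/20.
Numerically: 19/20 ≈ 0.9500.
Is 19/20 < 1? YES.
Since P[∪ A_i] ≤ 19/20 < 1, the complement has P[∩ A_i^c] ≥ 1 − 19/20 = 1/20 > 0, so some outcome avoids every A_i.

28·p = 19/20 ≈ 0.9500; existence CERTIFIED by the union bound.


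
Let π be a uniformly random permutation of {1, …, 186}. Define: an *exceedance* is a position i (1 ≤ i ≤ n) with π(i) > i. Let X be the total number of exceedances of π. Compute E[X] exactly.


Write X = Σ_{i=1}^{186} X_i, where X_i = 1_{π(i) > i}.
For each fixed i, π(i) is uniform over {1, …, 186} (marginal of a uniform permutation), so P[π(i) > i] = (n − i)/n. Summing: Σ_{i=1}^{186} (n − i)/n = (0 + 1 + … + 185)/186 = 186(186 − 1)/(2·186) = (186 − 1)/2.
Hence E[X] = Σ_{i=1}^{186} (186 − i)/186 = 185/2 ≈ 92.500000.

E[X] = 185/2 = 92.500000.


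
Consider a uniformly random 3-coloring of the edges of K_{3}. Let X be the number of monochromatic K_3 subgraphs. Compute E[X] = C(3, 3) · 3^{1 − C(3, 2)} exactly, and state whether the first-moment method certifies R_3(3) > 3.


E[X] = C(3, 3) · 3^{1 − 3} = 1 · 3^{−2} = 1/9.
As a reduced fraction: E[X] = 1/9 ≈ 0.11111.
Is E[X] < 1? YES.
Since E[X] < 1, there exists a 3-coloring of K_{3} with no monochromatic K_3; hence R_3(3) > 3.

E[X] = 1/9 ≈ 0.11111; E[X] < 1, so R_3(3) > 3.


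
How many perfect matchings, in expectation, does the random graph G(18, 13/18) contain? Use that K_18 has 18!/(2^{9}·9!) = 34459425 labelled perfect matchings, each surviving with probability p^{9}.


K_18 has 18!/(2^{9}·9!) = 34459425 labelled perfect matchings.
For each such perfect matching H, let X_H = 1 if all 9 edges of H are present in G. Then P[X_H = 1] = p^{9} = (13/18)^{9} = 10604499373/198359290368.
By linearity of expectation: E[X] = Σ_H E[X_H] = 34459425 · p^{9} = 34459425 · 10604499373/198359290368 = 4511419145758525/2448880128.
Numerically: E[X] ≈ 1.842e+06.

E[X] = 34459425 · (13/18)^{9} = 4511419145758525/2448880128 ≈ 1.842e+06.


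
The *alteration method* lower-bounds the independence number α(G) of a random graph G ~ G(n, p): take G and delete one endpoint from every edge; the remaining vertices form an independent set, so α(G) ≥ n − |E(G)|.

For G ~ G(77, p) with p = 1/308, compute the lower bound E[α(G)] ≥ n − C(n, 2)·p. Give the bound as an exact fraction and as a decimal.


E[|E(G)|] = C(77, 2)·p = 2926 · (1/308) = 19/2.
E[α(G)] ≥ n − E[|E(G)|] = 77 − 19/2 = 135/2.
Numerically: ≈ 67.500.
(This is only a lower bound; the true E[α(G)] may be larger.)

E[α(G)] ≥ 135/2 ≈ 67.500.


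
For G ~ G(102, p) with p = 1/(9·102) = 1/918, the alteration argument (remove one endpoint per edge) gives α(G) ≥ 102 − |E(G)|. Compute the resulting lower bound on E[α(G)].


E[|E(G)|] = C(102, 2)·p = 5151 · (1/918) = 101/18.
E[α(G)] ≥ n − E[|E(G)|] = 102 − 101/18 = 1735/18.
Numerically: ≈ 96.388889.
(This is only a lower bound; the true E[α(G)] may be larger.)

E[α(G)] ≥ 1735/18 ≈ 96.388889.


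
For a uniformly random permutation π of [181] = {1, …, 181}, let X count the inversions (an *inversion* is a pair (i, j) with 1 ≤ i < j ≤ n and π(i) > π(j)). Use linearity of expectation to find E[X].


Write X = Σ X_I over the C(181, 2) = 16290 pairs i < j, with X_I the indicator of one inversion.
There are 16290 indicators.
For each fixed pair i < j, the values π(i) and π(j) are two distinct elements of {1, …, 181} in uniformly random order; by symmetry P[π(i) > π(j)] = 1/2.
By linearity: E[X] = 16290 · (1/2) = C(181, 2) · (1/2) = 16290/2 = 8145 ≈ 8145.00000.

E[X] = 8145 = 8145.00000.


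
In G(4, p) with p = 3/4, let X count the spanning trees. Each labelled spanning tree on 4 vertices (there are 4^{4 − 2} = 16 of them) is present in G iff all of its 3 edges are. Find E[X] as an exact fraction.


K_4 has 4^{4 − 2} = 16 labelled spanning trees.
For each such spanning tree H, let X_H = 1 if all 3 edges of H are present in G. Then P[X_H = 1] = p^{3} = (3/4)^{3} = 27/64.
By linearity: E[X] = Σ_H E[X_H] = 16 · p^{3} = 16 · 27/64 = 27/4.
Numerically: E[X] ≈ 6.75.

E[X] = 16 · (3/4)^{3} = 27/4 ≈ 6.75.


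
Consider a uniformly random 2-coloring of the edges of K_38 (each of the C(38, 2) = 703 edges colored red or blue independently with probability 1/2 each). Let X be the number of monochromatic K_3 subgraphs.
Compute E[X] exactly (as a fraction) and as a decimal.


Let X = Σ_S X_S over the C(38, 3) = 8436 subsets S of size 3, where X_S = 1 if the K_3 on S is monochromatic.
For a fixed S, the K_3 on S has C(3, 2) = 3 edges. P[all 3 edges red] = (1/2)^3, and likewise for blue, so P[monochromatic] = 2·(1/2)^3 = 2^{1 − 3} = 1/4.
Summing: E[X] = C(38, 3) · 2^{1 − 3} = 8436 · 1/4 = 2109.
Numerically: E[X] ≈ 2109.000000.

E[X] = C(38,3)·2^(1−C(3,2)) = 2109 ≈ 2109.000000.


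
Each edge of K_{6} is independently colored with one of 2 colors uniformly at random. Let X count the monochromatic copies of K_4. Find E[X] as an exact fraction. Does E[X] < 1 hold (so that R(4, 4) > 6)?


E[X] = C(6, 4) · 2^{1 − 6} = 15 · 2^{−5} = 15/32.
As a reduced fraction: E[X] = 15/32 ≈ 0.46875.
Is E[X] < 1? YES.
Since E[X] < 1, there exists a 2-coloring of K_{6} with no monochromatic K_4; hence R(4, 4) > 6.

E[X] = 15/32 ≈ 0.46875; E[X] < 1, so R(4, 4) > 6.


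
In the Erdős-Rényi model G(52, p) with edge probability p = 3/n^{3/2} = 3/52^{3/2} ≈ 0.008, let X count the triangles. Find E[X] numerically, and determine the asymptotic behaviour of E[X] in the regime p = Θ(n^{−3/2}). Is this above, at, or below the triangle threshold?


Number of potential triangles: C(52, 3) = 22100.
Each occurs with probability p³ ≈ (0.008)³ ≈ 5.120929e-07.
By linearity: E[X] = C(52, 3)·p³ ≈ 22100 · 5.120929e-07 ≈ 0.0113.
Since α = 3/2 > 1, p = c/n^{3/2} = o(1/n) is below the triangle threshold p ~ 1/n. Asymptotically E[X] ~ (c³/6)·n^{3(1−α)} = (3³/6)·n^{-1.5} → 0, so by Markov's inequality G has no triangles w.h.p.

E[X] ≈ 0.0113; in regime p = Θ(1/n^{3/2}) E[X] tends to 0 (below the triangle threshold p ~ 1/n).


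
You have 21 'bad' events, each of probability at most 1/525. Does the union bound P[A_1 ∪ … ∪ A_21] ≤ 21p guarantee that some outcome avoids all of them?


Union bound: P[∪_{i=1}^{21} A_i] ≤ Σ_i P[A_i] ≤ 21·p = 21·(1/525) = 1/25.
Numerically: 1/25 ≈ 0.040000.
Is 1/25 < 1? YES.
Since P[∪ A_i] ≤ 1/25 < 1, the complement has P[∩ A_i^c] ≥ 1 − 1/25 = 24/25 > 0, so some outcome avoids every A_i.

21·p = 1/25 ≈ 0.040000; existence CERTIFIED by the union bound.


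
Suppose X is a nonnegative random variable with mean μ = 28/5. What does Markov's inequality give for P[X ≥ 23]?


μ = E[X] = 28/5, a = 23.
Markov: P[X ≥ 23] ≤ μ/a = (28/5)/23 = 28/115.
Numerically: ≈ 0.243.
(Since a = 23 > μ = 5.600, the bound 28/115 is < 1 and informative.)

P[X ≥ 23] ≤ 28/115 ≈ 0.243.


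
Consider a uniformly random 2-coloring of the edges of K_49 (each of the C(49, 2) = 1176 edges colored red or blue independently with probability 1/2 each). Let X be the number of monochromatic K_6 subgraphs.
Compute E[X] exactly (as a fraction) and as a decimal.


Let X = Σ_S X_S over the C(49, 6) = 13983816 subsets S of size 6, where X_S = 1 if the K_6 on S is monochromatic.
For a fixed S, the K_6 on S has C(6, 2) = 15 edges. P[all 15 edges red] = (1/2)^15, and likewise for blue, so P[monochromatic] = 2·(1/2)^15 = 2^{1 − 15} = 1/16384.
By linearity: E[X] = C(49, 6) · 2^{1 − 15} = 13983816 · 1/16384 = 1747977/2048.
Numerically: E[X] ≈ 853.504.

E[X] = C(49,6)·2^(1−C(6,2)) = 1747977/2048 ≈ 853.504.


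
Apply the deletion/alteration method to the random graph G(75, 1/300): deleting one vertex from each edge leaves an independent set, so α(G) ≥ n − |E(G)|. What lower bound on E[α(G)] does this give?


E[|E(G)|] = C(75, 2)·p = 2775 · (1/300) = 37/4.
E[α(G)] ≥ n − E[|E(G)|] = 75 − 37/4 = 263/4.
Numerically: ≈ 65.750.
(This is only a lower bound; the true E[α(G)] may be larger.)

E[α(G)] ≥ 263/4 ≈ 65.750.


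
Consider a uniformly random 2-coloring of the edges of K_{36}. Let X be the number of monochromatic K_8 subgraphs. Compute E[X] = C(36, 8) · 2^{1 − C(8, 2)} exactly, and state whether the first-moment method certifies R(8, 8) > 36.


E[X] = C(36, 8) · 2^{1 − 28} = 30260340 · 2^{−27} = 30260340/134217728.
As a reduced fraction: E[X] = 7565085/33554432 ≈ 0.2255.
Is E[X] < 1? YES.
Since E[X] < 1, there exists a 2-coloring of K_{36} with no monochromatic K_8; hence R(8, 8) > 36.

E[X] = 7565085/33554432 ≈ 0.2255; E[X] < 1, so R(8, 8) > 36.


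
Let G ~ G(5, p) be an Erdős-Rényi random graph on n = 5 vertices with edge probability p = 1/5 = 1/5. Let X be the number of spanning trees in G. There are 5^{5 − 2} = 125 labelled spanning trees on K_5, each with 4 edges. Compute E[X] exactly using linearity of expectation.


K_5 has 5^{5 − 2} = 125 labelled spanning trees.
For each such spanning tree H, let X_H = 1 if all 4 edges of H are present in G. Then P[X_H = 1] = p^{4} = (1/5)^{4} = 1/625.
By linearity: E[X] = Σ_H E[X_H] = 125 · p^{4} = 125 · 1/625 = 1/5.
Numerically: E[X] ≈ 0.2.

E[X] = 125 · (1/5)^{4} = 1/5 ≈ 0.2.


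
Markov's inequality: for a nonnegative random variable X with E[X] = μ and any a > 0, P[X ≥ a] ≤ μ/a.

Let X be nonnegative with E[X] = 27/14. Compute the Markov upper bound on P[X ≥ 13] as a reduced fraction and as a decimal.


μ = E[X] = 27/14, a = 13.
Markov: P[X ≥ 13] ≤ μ/a = (27/14)/13 = 27/182.
Numerically: ≈ 0.1484.
(Since a = 13 > μ = 1.9286, the bound 27/182 is < 1 and informative.)

P[X ≥ 13] ≤ 27/182 ≈ 0.1484.


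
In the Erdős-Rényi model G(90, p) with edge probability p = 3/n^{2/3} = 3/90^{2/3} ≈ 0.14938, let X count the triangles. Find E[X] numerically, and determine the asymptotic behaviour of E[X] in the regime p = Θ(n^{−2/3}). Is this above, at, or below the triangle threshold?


Number of potential triangles: C(90, 3) = 117480.
Each occurs with probability p³ ≈ (0.14938)³ ≈ 3.33333333e-03.
By linearity: E[X] = C(90, 3)·p³ ≈ 117480 · 3.33333333e-03 ≈ 391.600000.
Since α = 2/3 < 1, p = c/n^{2/3} ≫ 1/n is above the triangle threshold p ~ 1/n. Asymptotically E[X] ~ (c³/6)·n^{3(1−α)} = (3³/6)·n^{1} → ∞; triangles are abundant w.h.p.

E[X] ≈ 391.600000; in regime p = Θ(1/n^{2/3}) E[X] diverges (above the triangle threshold p ~ 1/n).


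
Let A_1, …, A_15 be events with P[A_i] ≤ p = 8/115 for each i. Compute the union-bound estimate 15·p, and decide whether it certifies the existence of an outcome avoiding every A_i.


Union bound: P[∪_{i=1}^{15} A_i] ≤ Σ_i P[A_i] ≤ 15·p = 15·(8/115) = 24/23.
Numerically: 24/23 ≈ 1.0434783.
Is 24/23 < 1? NO.
Since the bound 24/23 is ≥ 1, the union bound is uninformative here; it does NOT by itself certify existence.

15·p = 24/23 ≈ 1.0434783; existence NOT certified by the union bound.


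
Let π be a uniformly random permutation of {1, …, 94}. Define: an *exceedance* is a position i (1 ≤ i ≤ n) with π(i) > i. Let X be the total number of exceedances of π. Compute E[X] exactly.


Write X = Σ_{i=1}^{94} X_i, where X_i = 1_{π(i) > i}.
For each fixed i, π(i) is uniform over {1, …, 94} (marginal of a uniform permutation), so P[π(i) > i] = (n − i)/n. Summing: Σ_{i=1}^{94} (n − i)/n = (0 + 1 + … + 93)/94 = 94(94 − 1)/(2·94) = (94 − 1)/2.
Hence E[X] = Σ_{i=1}^{94} (94 − i)/94 = 93/2 ≈ 46.50000.

E[X] = 93/2 = 46.50000.


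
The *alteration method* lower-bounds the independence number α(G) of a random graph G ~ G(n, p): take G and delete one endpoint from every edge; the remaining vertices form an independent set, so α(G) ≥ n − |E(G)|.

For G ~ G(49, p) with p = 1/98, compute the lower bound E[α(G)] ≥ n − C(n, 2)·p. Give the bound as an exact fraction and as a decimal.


E[|E(G)|] = C(49, 2)·p = 1176 · (1/98) = 12.
E[α(G)] ≥ n − E[|E(G)|] = 49 − 12 = 37.
Numerically: ≈ 37.0000.
(This is only a lower bound; the true E[α(G)] may be larger.)

E[α(G)] ≥ 37 ≈ 37.0000.


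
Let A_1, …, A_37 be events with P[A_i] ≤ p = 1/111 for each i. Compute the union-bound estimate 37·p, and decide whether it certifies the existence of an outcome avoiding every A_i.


Union bound: P[∪_{i=1}^{37} A_i] ≤ Σ_i P[A_i] ≤ 37·p = 37·(1/111) = 1/3.
Numerically: 1/3 ≈ 0.3333.
Is 1/3 < 1? YES.
Since P[∪ A_i] ≤ 1/3 < 1, the complement has P[∩ A_i^c] ≥ 1 − 1/3 = 2/3 > 0, so some outcome avoids every A_i.

37·p = 1/3 ≈ 0.3333; existence CERTIFIED by the union bound.


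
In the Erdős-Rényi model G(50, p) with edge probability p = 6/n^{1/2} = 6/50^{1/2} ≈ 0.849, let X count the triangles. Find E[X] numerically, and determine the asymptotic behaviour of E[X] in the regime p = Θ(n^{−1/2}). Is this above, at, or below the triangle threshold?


Number of potential triangles: C(50, 3) = 19600.
Each occurs with probability p³ ≈ (0.849)³ ≈ 6.10940e-01.
By linearity: E[X] = C(50, 3)·p³ ≈ 19600 · 6.10940e-01 ≈ 11974.429.
Since α = 1/2 < 1, p = c/n^{1/2} ≫ 1/n is above the triangle threshold p ~ 1/n. Asymptotically E[X] ~ (c³/6)·n^{3(1−α)} = (6³/6)·n^{1.5} → ∞; triangles are abundant w.h.p.

E[X] ≈ 11974.429; in regime p = Θ(1/n^{1/2}) E[X] diverges (above the triangle threshold p ~ 1/n).


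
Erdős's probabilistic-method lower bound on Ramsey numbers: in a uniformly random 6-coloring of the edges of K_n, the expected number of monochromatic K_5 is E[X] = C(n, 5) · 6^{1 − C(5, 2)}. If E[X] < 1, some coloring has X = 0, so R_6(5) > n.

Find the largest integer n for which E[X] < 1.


We need C(n, 5) · 6^{1 − 10} < 1, i.e. C(n, 5) < 6^{10 − 1} = 10077696.
Check values of n near the boundary:
  n = 65: C(65, 5) = 8259888; 8259888 < 10077696? YES
  n = 66: C(66, 5) = 8936928; 8936928 < 10077696? YES
  n = 67: C(67, 5) = 9657648; 9657648 < 10077696? YES
  n = 68: C(68, 5) = 10424128; 10424128 < 10077696? NO
  n = 69: C(69, 5) = 11238513; 11238513 < 10077696? NO
The largest n with C(n, 5) < 10077696 is n = 67 (where E[X] = 67067/69984 ≈ 0.958). Hence R_6(5) > 67, i.e. R_6(5) ≥ 68.

Largest n = 67; hence R_6(5) > 67.


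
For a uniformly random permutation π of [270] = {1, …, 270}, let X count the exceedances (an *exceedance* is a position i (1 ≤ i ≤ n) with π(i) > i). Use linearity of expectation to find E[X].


Write X = Σ_{i=1}^{270} X_i, where X_i = 1_{π(i) > i}.
For each fixed i, π(i) is uniform over {1, …, 270} (marginal of a uniform permutation), so P[π(i) > i] = (n − i)/n. Summing: Σ_{i=1}^{270} (n − i)/n = (0 + 1 + … + 269)/270 = 270(270 − 1)/(2·270) = (270 − 1)/2.
Hence E[X] = Σ_{i=1}^{270} (270 − i)/270 = 269/2 ≈ 134.50000.

E[X] = 269/2 = 134.50000.


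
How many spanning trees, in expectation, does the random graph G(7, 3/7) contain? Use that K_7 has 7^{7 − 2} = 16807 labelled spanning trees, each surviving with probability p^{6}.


K_7 has 7^{7 − 2} = 16807 labelled spanning trees.
For each such spanning tree H, let X_H = 1 if all 6 edges of H are present in G. Then P[X_H = 1] = p^{6} = (3/7)^{6} = 729/117649.
By linearity: E[X] = Σ_H E[X_H] = 16807 · p^{6} = 16807 · 729/117649 = 729/7.
Numerically: E[X] ≈ 104.

E[X] = 16807 · (3/7)^{6} = 729/7 ≈ 104.


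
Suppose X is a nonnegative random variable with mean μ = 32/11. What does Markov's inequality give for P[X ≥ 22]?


μ = E[X] = 32/11, a = 22.
Markov: P[X ≥ 22] ≤ μ/a = (32/11)/22 = 16/121.
Numerically: ≈ 0.1322.
(Since a = 22 > μ = 2.9091, the bound 16/121 is < 1 and informative.)

P[X ≥ 22] ≤ 16/121 ≈ 0.1322.


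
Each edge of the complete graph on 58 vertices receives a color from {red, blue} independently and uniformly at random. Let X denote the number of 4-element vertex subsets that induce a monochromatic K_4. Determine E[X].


Let X = Σ_S X_S over the C(58, 4) = 424270 subsets S of size 4, where X_S = 1 if the K_4 on S is monochromatic.
For a fixed S, the K_4 on S has C(4, 2) = 6 edges. P[all 6 edges red] = (1/2)^6, and likewise for blue, so P[monochromatic] = 2·(1/2)^6 = 2^{1 − 6} = 1/32.
Summing: E[X] = C(58, 4) · 2^{1 − 6} = 424270 · 1/32 = 212135/16.
Numerically: E[X] ≈ 13258.437500.

E[X] = C(58,4)·2^(1−C(4,2)) = 212135/16 ≈ 13258.437500.


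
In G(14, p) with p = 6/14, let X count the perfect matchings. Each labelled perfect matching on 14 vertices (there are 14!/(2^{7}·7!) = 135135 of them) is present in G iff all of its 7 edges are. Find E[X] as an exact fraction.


K_14 has 14!/(2^{7}·7!) = 135135 labelled perfect matchings.
For each such perfect matching H, let X_H = 1 if all 7 edges of H are present in G. Then P[X_H = 1] = p^{7} = (3/7)^{7} = 2187/823543.
By linearity: E[X] = Σ_H E[X_H] = 135135 · p^{7} = 135135 · 2187/823543 = 42220035/117649.
Numerically: E[X] ≈ 359.

E[X] = 135135 · (3/7)^{7} = 42220035/117649 ≈ 359.


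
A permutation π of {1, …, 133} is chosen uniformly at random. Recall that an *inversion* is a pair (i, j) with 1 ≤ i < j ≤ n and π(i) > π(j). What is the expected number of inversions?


Write X = Σ X_I over the C(133, 2) = 8778 pairs i < j, with X_I the indicator of one inversion.
There are 8778 indicators.
For each fixed pair i < j, the values π(i) and π(j) are two distinct elements of {1, …, 133} in uniformly random order; by symmetry P[π(i) > π(j)] = 1/2.
By linearity: E[X] = 8778 · (1/2) = C(133, 2) · (1/2) = 8778/2 = 4389 ≈ 4389.000.

E[X] = 4389 = 4389.000.


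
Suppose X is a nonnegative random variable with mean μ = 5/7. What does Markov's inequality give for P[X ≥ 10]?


μ = E[X] = 5/7, a = 10.
Markov: P[X ≥ 10] ≤ μ/a = (5/7)/10 = 1/14.
Numerically: ≈ 0.071429.
(Since a = 10 > μ = 0.714286, the bound 1/14 is < 1 and informative.)

P[X ≥ 10] ≤ 1/14 ≈ 0.071429.


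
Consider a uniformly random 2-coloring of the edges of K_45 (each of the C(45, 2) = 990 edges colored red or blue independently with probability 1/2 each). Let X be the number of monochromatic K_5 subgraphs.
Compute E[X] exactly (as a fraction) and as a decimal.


Let X = Σ_S X_S over the C(45, 5) = 1221759 subsets S of size 5, where X_S = 1 if the K_5 on S is monochromatic.
For a fixed S, the K_5 on S has C(5, 2) = 10 edges. P[all 10 edges red] = (1/2)^10, and likewise for blue, so P[monochromatic] = 2·(1/2)^10 = 2^{1 − 10} = 1/512.
Summing: E[X] = C(45, 5) · 2^{1 − 10} = 1221759 · 1/512 = 1221759/512.
Numerically: E[X] ≈ 2386.24805.

E[X] = C(45,5)·2^(1−C(5,2)) = 1221759/512 ≈ 2386.24805.


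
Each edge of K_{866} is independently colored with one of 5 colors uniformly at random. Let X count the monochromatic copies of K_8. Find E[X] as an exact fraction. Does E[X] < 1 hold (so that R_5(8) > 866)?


E[X] = C(866, 8) · 5^{1 − 28} = 7595214554331451620 · 5^{−27} = 7595214554331451620/7450580596923828125.
As a reduced fraction: E[X] = 1519042910866290324/1490116119384765625 ≈ 1.0194124.
Is E[X] < 1? NO.
Since E[X] ≥ 1, the first-moment bound is inconclusive at n = 866; it does NOT by itself certify R_5(8) > 866.

E[X] = 1519042910866290324/1490116119384765625 ≈ 1.0194124; E[X] ≥ 1; first-moment method inconclusive here.


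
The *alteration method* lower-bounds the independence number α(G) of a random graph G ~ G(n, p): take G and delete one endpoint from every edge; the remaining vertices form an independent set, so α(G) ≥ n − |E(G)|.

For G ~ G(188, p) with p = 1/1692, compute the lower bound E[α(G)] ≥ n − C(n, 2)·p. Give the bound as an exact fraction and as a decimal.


E[|E(G)|] = C(188, 2)·p = 17578 · (1/1692) = 187/18.
E[α(G)] ≥ n − E[|E(G)|] = 188 − 187/18 = 3197/18.
Numerically: ≈ 177.611.
(This is only a lower bound; the true E[α(G)] may be larger.)

E[α(G)] ≥ 3197/18 ≈ 177.611.


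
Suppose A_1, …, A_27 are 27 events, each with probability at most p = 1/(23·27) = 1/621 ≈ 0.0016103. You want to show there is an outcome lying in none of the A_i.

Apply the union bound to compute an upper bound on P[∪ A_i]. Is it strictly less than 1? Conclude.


Union bound: P[∪_{i=1}^{27} A_i] ≤ Σ_i P[A_i] ≤ 27·p = 27·(1/621) = 1/23.
Numerically: 1/23 ≈ 0.0434783.
Is 1/23 < 1? YES.
Since P[∪ A_i] ≤ 1/23 < 1, the complement has P[∩ A_i^c] ≥ 1 − 1/23 = 22/23 > 0, so some outcome avoids every A_i.

27·p = 1/23 ≈ 0.0434783; existence CERTIFIED by the union bound.


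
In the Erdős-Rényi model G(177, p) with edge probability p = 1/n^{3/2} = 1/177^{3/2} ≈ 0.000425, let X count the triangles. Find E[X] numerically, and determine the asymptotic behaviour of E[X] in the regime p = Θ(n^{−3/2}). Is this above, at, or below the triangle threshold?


Number of potential triangles: C(177, 3) = 908600.
Each occurs with probability p³ ≈ (0.000425)³ ≈ 7.65809e-11.
By linearity: E[X] = C(177, 3)·p³ ≈ 908600 · 7.65809e-11 ≈ 0.000.
Since α = 3/2 > 1, p = c/n^{3/2} = o(1/n) is below the triangle threshold p ~ 1/n. Asymptotically E[X] ~ (c³/6)·n^{3(1−α)} = (1³/6)·n^{-1.5} → 0, so by Markov's inequality G has no triangles w.h.p.

E[X] ≈ 0.000; in regime p = Θ(1/n^{3/2}) E[X] tends to 0 (below the triangle threshold p ~ 1/n).


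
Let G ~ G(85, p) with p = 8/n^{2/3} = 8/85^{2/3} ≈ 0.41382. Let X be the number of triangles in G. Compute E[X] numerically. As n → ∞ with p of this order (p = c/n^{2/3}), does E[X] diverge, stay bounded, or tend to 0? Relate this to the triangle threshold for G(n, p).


Number of potential triangles: C(85, 3) = 98770.
Each occurs with probability p³ ≈ (0.41382)³ ≈ 7.0865052e-02.
By linearity: E[X] = C(85, 3)·p³ ≈ 98770 · 7.0865052e-02 ≈ 6999.34118.
Since α = 2/3 < 1, p = c/n^{2/3} ≫ 1/n is above the triangle threshold p ~ 1/n. Asymptotically E[X] ~ (c³/6)·n^{3(1−α)} = (8³/6)·n^{1} → ∞; triangles are abundant w.h.p.

E[X] ≈ 6999.34118; in regime p = Θ(1/n^{2/3}) E[X] diverges (above the triangle threshold p ~ 1/n).


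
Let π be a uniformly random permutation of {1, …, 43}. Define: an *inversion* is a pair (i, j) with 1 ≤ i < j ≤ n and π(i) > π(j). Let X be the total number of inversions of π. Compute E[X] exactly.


Write X = Σ X_I over the C(43, 2) = 903 pairs i < j, with X_I the indicator of one inversion.
There are 903 indicators.
For each fixed pair i < j, the values π(i) and π(j) are two distinct elements of {1, …, 43} in uniformly random order; by symmetry P[π(i) > π(j)] = 1/2.
By linearity: E[X] = 903 · (1/2) = C(43, 2) · (1/2) = 903/2 = 903/2 ≈ 451.50000.

E[X] = 903/2 = 451.50000.


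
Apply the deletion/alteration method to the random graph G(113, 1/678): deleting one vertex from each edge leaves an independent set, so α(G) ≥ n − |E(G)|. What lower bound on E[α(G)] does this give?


E[|E(G)|] = C(113, 2)·p = 6328 · (1/678) = 28/3.
E[α(G)] ≥ n − E[|E(G)|] = 113 − 28/3 = 311/3.
Numerically: ≈ 103.66667.
(This is only a lower bound; the true E[α(G)] may be larger.)

E[α(G)] ≥ 311/3 ≈ 103.66667.
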